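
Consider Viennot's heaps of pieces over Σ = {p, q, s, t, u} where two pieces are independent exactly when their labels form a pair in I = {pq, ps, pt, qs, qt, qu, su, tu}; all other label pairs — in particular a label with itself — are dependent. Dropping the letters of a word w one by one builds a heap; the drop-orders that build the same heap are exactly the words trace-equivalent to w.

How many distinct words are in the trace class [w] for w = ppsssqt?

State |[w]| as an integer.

105

drop 0:p onto floor
drop 1:p onto {0:p}
drop 2:s onto floor
drop 3:s onto {2:s}
drop 4:s onto {3:s}
drop 5:q onto floor
drop 6:t onto {4:s}
ground layer = {0:p, 2:s, 5:q}
drop-orders for the pieces not yet dropped (sum over which currently-grounded one goes next):
  1 to go: {1} 1  {5} 1  {6} 1
  2 to go: {0,1} 1  {1,5} 2  {1,6} 2  {4,6} 1  {5,6} 2
  3 to go: {0,1,5} 3  {0,1,6} 3  {1,4,6} 3  {1,5,6} 6  {3,4,6} 1  {4,5,6} 3
  4 to go: {0,1,4,6} 6  {0,1,5,6} 12  {1,3,4,6} 4  {1,4,5,6} 12  {2,3,4,6} 1  {3,4,5,6} 4
  5 to go: {0,1,3,4,6} 10  {0,1,4,5,6} 30  {1,2,3,4,6} 5  {1,3,4,5,6} 20  {2,3,4,5,6} 5
  if 0:p drops first: 30 orders
  if 2:s drops first: 60 orders
  if 5:q drops first: 15 orders
heap linearizations: 105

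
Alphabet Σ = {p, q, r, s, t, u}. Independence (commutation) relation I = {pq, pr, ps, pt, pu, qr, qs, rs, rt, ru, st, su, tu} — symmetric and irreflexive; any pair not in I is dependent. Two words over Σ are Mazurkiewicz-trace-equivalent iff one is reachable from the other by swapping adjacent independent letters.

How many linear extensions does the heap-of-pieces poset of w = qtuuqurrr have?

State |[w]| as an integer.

#0=q has no predecessor
#1=t depends on [0:q]
#2=u depends on [0:q]
#3=u depends on [2:u]
#4=q depends on [1:t, 3:u]
#5=u depends on [4:q]
#6=r has no predecessor
#7=r depends on [6:r]
#8=r depends on [7:r]
sources: [0:q, 6:r]
N(rest) = Σ N(rest − s) over sources s of rest; N(one piece) = 1:
  size 1 → [5]=1  [8]=1
  size 2 → [4,5]=1  [5,8]=2  [7,8]=1
  size 3 → [1,4,5]=1  [3,4,5]=1  [4,5,8]=3  [5,7,8]=3  [6,7,8]=1
  size 4 → [1,3,4,5]=2  [1,4,5,8]=4  [2,3,4,5]=1  [3,4,5,8]=4  [4,5,7,8]=6  [5,6,7,8]=4
  size 5 → [1,2,3,4,5]=3  [1,3,4,5,8]=10  [1,4,5,7,8]=10  [2,3,4,5,8]=5  [3,4,5,7,8]=10  [4,5,6,7,8]=10
  size 6 → [0,1,2,3,4,5]=3  [1,2,3,4,5,8]=18  [1,3,4,5,7,8]=30  [1,4,5,6,7,8]=20  [2,3,4,5,7,8]=15  [3,4,5,6,7,8]=20
  size 7 → [0,1,2,3,4,5,8]=21  [1,2,3,4,5,7,8]=63  [1,3,4,5,6,7,8]=70  [2,3,4,5,6,7,8]=35
  first=0(q) contributes 168
  first=6(r) contributes 84
|[w]| = 252

252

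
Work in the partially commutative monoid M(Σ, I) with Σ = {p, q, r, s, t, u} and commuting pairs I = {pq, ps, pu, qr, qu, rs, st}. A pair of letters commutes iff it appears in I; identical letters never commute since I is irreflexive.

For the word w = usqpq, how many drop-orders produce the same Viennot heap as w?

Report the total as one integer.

5

0(u) covers ∅
1(s) covers 0:u
2(q) covers 1:s
3(p) covers ∅
4(q) covers 2:q
floor of heap: 0:u, 3:p
completions by unplaced set U, small U first (add the entries for U minus each lowest piece of U):
  |U|=1: {3}:1  {4}:1
  |U|=2: {2,4}:1  {3,4}:2
  |U|=3: {1,2,4}:1  {2,3,4}:3
  start at 0(u): 4
  start at 3(p): 1
sum over floor = 5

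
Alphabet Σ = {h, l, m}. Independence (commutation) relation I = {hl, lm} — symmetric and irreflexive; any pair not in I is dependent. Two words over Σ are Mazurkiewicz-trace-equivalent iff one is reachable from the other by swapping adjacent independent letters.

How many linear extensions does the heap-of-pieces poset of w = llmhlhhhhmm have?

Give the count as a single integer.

0(l) covers ∅
1(l) covers 0:l
2(m) covers ∅
3(h) covers 2:m
4(l) covers 1:l
5(h) covers 3:h
6(h) covers 5:h
7(h) covers 6:h
8(h) covers 7:h
9(m) covers 8:h
10(m) covers 9:m
floor of heap: 0:l, 2:m
completions by unplaced set U, small U first (add the entries for U minus each lowest piece of U):
  |U|=1: {4}:1  {10}:1
  |U|=2: {1,4}:1  {4,10}:2  {9,10}:1
  |U|=3: {0,1,4}:1  {1,4,10}:3  {4,9,10}:3  {8,9,10}:1
  |U|=4: {0,1,4,10}:4  {1,4,9,10}:6  {4,8,9,10}:4  {7,8,9,10}:1
  |U|=5: {0,1,4,9,10}:10  {1,4,8,9,10}:10  {4,7,8,9,10}:5  {6,7,8,9,10}:1
  |U|=6: {0,1,4,8,9,10}:20  {1,4,7,8,9,10}:15  {4,6,7,8,9,10}:6  {5,6,7,8,9,10}:1
  |U|=7: {0,1,4,7,8,9,10}:35  {1,4,6,7,8,9,10}:21  {3,5,6,7,8,9,10}:1  {4,5,6,7,8,9,10}:7
  |U|=8: {0,1,4,6,7,8,9,10}:56  {1,4,5,6,7,8,9,10}:28  {2,3,5,6,7,8,9,10}:1  {3,4,5,6,7,8,9,10}:8
  |U|=9: {0,1,4,5,6,7,8,9,10}:84  {1,3,4,5,6,7,8,9,10}:36  {2,3,4,5,6,7,8,9,10}:9
  start at 0(l): 45
  start at 2(m): 120
sum over floor = 165

165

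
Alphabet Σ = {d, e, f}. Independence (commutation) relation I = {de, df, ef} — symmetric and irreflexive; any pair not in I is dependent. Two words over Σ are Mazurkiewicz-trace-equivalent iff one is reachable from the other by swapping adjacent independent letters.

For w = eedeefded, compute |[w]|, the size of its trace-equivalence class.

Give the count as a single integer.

504

#0=e has no predecessor
#1=e depends on [0:e]
#2=d has no predecessor
#3=e depends on [1:e]
#4=e depends on [3:e]
#5=f has no predecessor
#6=d depends on [2:d]
#7=e depends on [4:e]
#8=d depends on [6:d]
sources: [0:e, 2:d, 5:f]
N(rest) = Σ N(rest − s) over sources s of rest; N(one piece) = 1:
  size 1 → [5]=1  [7]=1  [8]=1
  size 2 → [4,7]=1  [5,7]=2  [5,8]=2  [6,8]=1  [7,8]=2
  size 3 → [2,6,8]=1  [3,4,7]=1  [4,5,7]=3  [4,7,8]=3  [5,6,8]=3  [5,7,8]=6  [6,7,8]=3
  size 4 → [1,3,4,7]=1  [2,5,6,8]=4  [2,6,7,8]=4  [3,4,5,7]=4  [3,4,7,8]=4  [4,5,7,8]=12  [4,6,7,8]=6  [5,6,7,8]=12
  size 5 → [0,1,3,4,7]=1  [1,3,4,5,7]=5  [1,3,4,7,8]=5  [2,4,6,7,8]=10  [2,5,6,7,8]=20  [3,4,5,7,8]=20  [3,4,6,7,8]=10  [4,5,6,7,8]=30
  size 6 → [0,1,3,4,5,7]=6  [0,1,3,4,7,8]=6  [1,3,4,5,7,8]=30  [1,3,4,6,7,8]=15  [2,3,4,6,7,8]=20  [2,4,5,6,7,8]=60  [3,4,5,6,7,8]=60
  size 7 → [0,1,3,4,5,7,8]=42  [0,1,3,4,6,7,8]=21  [1,2,3,4,6,7,8]=35  [1,3,4,5,6,7,8]=105  [2,3,4,5,6,7,8]=140
  first=0(e) contributes 280
  first=2(d) contributes 168
  first=5(f) contributes 56
|[w]| = 504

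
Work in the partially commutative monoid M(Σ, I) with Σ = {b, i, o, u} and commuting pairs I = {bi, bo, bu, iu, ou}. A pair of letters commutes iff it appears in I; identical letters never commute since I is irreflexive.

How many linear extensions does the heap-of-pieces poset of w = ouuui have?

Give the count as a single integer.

drop 0:o onto floor
drop 1:u onto floor
drop 2:u onto {1:u}
drop 3:u onto {2:u}
drop 4:i onto {0:o}
ground layer = {0:o, 1:u}
drop-orders for the pieces not yet dropped (sum over which currently-grounded one goes next):
  1 to go: {3} 1  {4} 1
  2 to go: {0,4} 1  {2,3} 1  {3,4} 2
  3 to go: {0,3,4} 3  {1,2,3} 1  {2,3,4} 3
  if 0:o drops first: 4 orders
  if 1:u drops first: 6 orders
heap linearizations: 10

10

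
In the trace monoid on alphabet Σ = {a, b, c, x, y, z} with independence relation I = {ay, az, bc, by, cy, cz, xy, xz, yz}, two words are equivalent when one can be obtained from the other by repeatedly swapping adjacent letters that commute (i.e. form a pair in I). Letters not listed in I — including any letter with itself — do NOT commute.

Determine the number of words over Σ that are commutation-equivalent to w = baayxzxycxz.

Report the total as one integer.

drop 0:b onto floor
drop 1:a onto {0:b}
drop 2:a onto {1:a}
drop 3:y onto floor
drop 4:x onto {2:a}
drop 5:z onto {0:b}
drop 6:x onto {4:x}
drop 7:y onto {3:y}
drop 8:c onto {6:x}
drop 9:x onto {8:c}
drop 10:z onto {5:z}
ground layer = {0:b, 3:y}
drop-orders for the pieces not yet dropped (sum over which currently-grounded one goes next):
  1 to go: {7} 1  {9} 1  {10} 1
  2 to go: {3,7} 1  {5,10} 1  {7,9} 2  {7,10} 2  {8,9} 1  {9,10} 2
  3 to go: {3,7,9} 3  {3,7,10} 3  {5,7,10} 3  {5,9,10} 3  {6,8,9} 1  {7,8,9} 3  {7,9,10} 6  {8,9,10} 3
  4 to go: {3,5,7,10} 6  {3,7,8,9} 6  {3,7,9,10} 12  {4,6,8,9} 1  {5,7,9,10} 12  {5,8,9,10} 6  {6,7,8,9} 4  {6,8,9,10} 4  {7,8,9,10} 12
  5 to go: {2,4,6,8,9} 1  {3,5,7,9,10} 30  {3,6,7,8,9} 10  {3,7,8,9,10} 30  {4,6,7,8,9} 5  {4,6,8,9,10} 5  {5,6,8,9,10} 10  {5,7,8,9,10} 30  {6,7,8,9,10} 20
  6 to go: {1,2,4,6,8,9} 1  {2,4,6,7,8,9} 6  {2,4,6,8,9,10} 6  {3,4,6,7,8,9} 15  {3,5,7,8,9,10} 90  {3,6,7,8,9,10} 60  {4,5,6,8,9,10} 15  {4,6,7,8,9,10} 30  {5,6,7,8,9,10} 60
  7 to go: {1,2,4,6,7,8,9} 7  {1,2,4,6,8,9,10} 7  {2,3,4,6,7,8,9} 21  {2,4,5,6,8,9,10} 21  {2,4,6,7,8,9,10} 42  {3,4,6,7,8,9,10} 105  {3,5,6,7,8,9,10} 210  {4,5,6,7,8,9,10} 105
  8 to go: {1,2,3,4,6,7,8,9} 28  {1,2,4,5,6,8,9,10} 28  {1,2,4,6,7,8,9,10} 56  {2,3,4,6,7,8,9,10} 168  {2,4,5,6,7,8,9,10} 168  {3,4,5,6,7,8,9,10} 420
  9 to go: {0,1,2,4,5,6,8,9,10} 28  {1,2,3,4,6,7,8,9,10} 252  {1,2,4,5,6,7,8,9,10} 252  {2,3,4,5,6,7,8,9,10} 756
  if 0:b drops first: 1260 orders
  if 3:y drops first: 280 orders
heap linearizations: 1540

1540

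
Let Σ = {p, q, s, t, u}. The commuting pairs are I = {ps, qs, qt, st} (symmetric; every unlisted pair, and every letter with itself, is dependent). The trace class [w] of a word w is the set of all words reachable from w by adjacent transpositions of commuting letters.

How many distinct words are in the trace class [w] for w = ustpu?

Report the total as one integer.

0(u) covers ∅
1(s) covers 0:u
2(t) covers 0:u
3(p) covers 2:t
4(u) covers 1:s, 3:p
floor of heap: 0:u
completions by unplaced set U, small U first (add the entries for U minus each lowest piece of U):
  |U|=1: {4}:1
  |U|=2: {1,4}:1  {3,4}:1
  |U|=3: {1,3,4}:2  {2,3,4}:1
  start at 0(u): 3

3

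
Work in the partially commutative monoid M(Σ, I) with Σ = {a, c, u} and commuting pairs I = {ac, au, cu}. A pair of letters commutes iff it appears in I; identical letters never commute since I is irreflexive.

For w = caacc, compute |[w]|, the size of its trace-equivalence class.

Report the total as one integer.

#0=c has no predecessor
#1=a has no predecessor
#2=a depends on [1:a]
#3=c depends on [0:c]
#4=c depends on [3:c]
sources: [0:c, 1:a]
N(rest) = Σ N(rest − s) over sources s of rest; N(one piece) = 1:
  size 1 → [2]=1  [4]=1
  size 2 → [1,2]=1  [2,4]=2  [3,4]=1
  size 3 → [0,3,4]=1  [1,2,4]=3  [2,3,4]=3
  first=0(c) contributes 6
  first=1(a) contributes 4
|[w]| = 10

10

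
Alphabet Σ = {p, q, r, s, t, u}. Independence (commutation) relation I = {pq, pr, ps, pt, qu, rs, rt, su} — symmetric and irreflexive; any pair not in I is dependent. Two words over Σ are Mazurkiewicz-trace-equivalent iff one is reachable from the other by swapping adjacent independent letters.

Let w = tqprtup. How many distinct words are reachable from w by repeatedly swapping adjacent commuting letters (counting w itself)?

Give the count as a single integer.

0(t) covers ∅
1(q) covers 0:t
2(p) covers ∅
3(r) covers 1:q
4(t) covers 1:q
5(u) covers 2:p, 3:r, 4:t
6(p) covers 5:u
floor of heap: 0:t, 2:p
completions by unplaced set U, small U first (add the entries for U minus each lowest piece of U):
  |U|=1: {6}:1
  |U|=2: {5,6}:1
  |U|=3: {2,5,6}:1  {3,5,6}:1  {4,5,6}:1
  |U|=4: {2,3,5,6}:2  {2,4,5,6}:2  {3,4,5,6}:2
  |U|=5: {1,3,4,5,6}:2  {2,3,4,5,6}:6
  start at 0(t): 8
  start at 2(p): 2
sum over floor = 10

10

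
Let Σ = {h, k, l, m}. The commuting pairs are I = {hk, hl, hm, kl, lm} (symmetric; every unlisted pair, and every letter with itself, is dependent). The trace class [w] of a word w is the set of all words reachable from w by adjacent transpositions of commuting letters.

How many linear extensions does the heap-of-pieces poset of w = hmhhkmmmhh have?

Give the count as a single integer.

#0=h has no predecessor
#1=m has no predecessor
#2=h depends on [0:h]
#3=h depends on [2:h]
#4=k depends on [1:m]
#5=m depends on [4:k]
#6=m depends on [5:m]
#7=m depends on [6:m]
#8=h depends on [3:h]
#9=h depends on [8:h]
sources: [0:h, 1:m]
N(rest) = Σ N(rest − s) over sources s of rest; N(one piece) = 1:
  size 1 → [7]=1  [9]=1
  size 2 → [6,7]=1  [7,9]=2  [8,9]=1
  size 3 → [3,8,9]=1  [5,6,7]=1  [6,7,9]=3  [7,8,9]=3
  size 4 → [2,3,8,9]=1  [3,7,8,9]=4  [4,5,6,7]=1  [5,6,7,9]=4  [6,7,8,9]=6
  size 5 → [0,2,3,8,9]=1  [1,4,5,6,7]=1  [2,3,7,8,9]=5  [3,6,7,8,9]=10  [4,5,6,7,9]=5  [5,6,7,8,9]=10
  size 6 → [0,2,3,7,8,9]=6  [1,4,5,6,7,9]=6  [2,3,6,7,8,9]=15  [3,5,6,7,8,9]=20  [4,5,6,7,8,9]=15
  size 7 → [0,2,3,6,7,8,9]=21  [1,4,5,6,7,8,9]=21  [2,3,5,6,7,8,9]=35  [3,4,5,6,7,8,9]=35
  size 8 → [0,2,3,5,6,7,8,9]=56  [1,3,4,5,6,7,8,9]=56  [2,3,4,5,6,7,8,9]=70
  first=0(h) contributes 126
  first=1(m) contributes 126
|[w]| = 252

252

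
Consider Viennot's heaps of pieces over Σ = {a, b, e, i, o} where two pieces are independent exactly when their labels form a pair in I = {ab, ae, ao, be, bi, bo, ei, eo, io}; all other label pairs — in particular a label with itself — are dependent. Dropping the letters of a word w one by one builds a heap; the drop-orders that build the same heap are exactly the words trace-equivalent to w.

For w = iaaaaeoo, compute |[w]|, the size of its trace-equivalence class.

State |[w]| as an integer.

piece 0:i — minimal
piece 1:a rests on {0:i}
piece 2:a rests on {1:a}
piece 3:a rests on {2:a}
piece 4:a rests on {3:a}
piece 5:e — minimal
piece 6:o — minimal
piece 7:o rests on {6:o}
minimal pieces: {0:i, 5:e, 6:o}
ways to finish when only these pieces remain (= sum over removing one remaining piece with nothing left below it):
  1 left: {4}→1  {5}→1  {7}→1
  2 left: {3,4}→1  {4,5}→2  {4,7}→2  {5,7}→2  {6,7}→1
  3 left: {2,3,4}→1  {3,4,5}→3  {3,4,7}→3  {4,5,7}→6  {4,6,7}→3  {5,6,7}→3
  4 left: {1,2,3,4}→1  {2,3,4,5}→4  {2,3,4,7}→4  {3,4,5,7}→12  {3,4,6,7}→6  {4,5,6,7}→12
  5 left: {0,1,2,3,4}→1  {1,2,3,4,5}→5  {1,2,3,4,7}→5  {2,3,4,5,7}→20  {2,3,4,6,7}→10  {3,4,5,6,7}→30
  6 left: {0,1,2,3,4,5}→6  {0,1,2,3,4,7}→6  {1,2,3,4,5,7}→30  {1,2,3,4,6,7}→15  {2,3,4,5,6,7}→60
  placing 0:i first → 105 extensions
  placing 5:e first → 21 extensions
  placing 6:o first → 42 extensions
total linear extensions = 168

168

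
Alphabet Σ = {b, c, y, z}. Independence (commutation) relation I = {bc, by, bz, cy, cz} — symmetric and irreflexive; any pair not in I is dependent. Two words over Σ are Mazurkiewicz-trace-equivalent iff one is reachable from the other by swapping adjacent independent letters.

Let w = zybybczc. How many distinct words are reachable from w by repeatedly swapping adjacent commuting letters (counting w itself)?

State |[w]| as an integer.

420

drop 0:z onto floor
drop 1:y onto {0:z}
drop 2:b onto floor
drop 3:y onto {1:y}
drop 4:b onto {2:b}
drop 5:c onto floor
drop 6:z onto {3:y}
drop 7:c onto {5:c}
ground layer = {0:z, 2:b, 5:c}
drop-orders for the pieces not yet dropped (sum over which currently-grounded one goes next):
  1 to go: {4} 1  {6} 1  {7} 1
  2 to go: {2,4} 1  {3,6} 1  {4,6} 2  {4,7} 2  {5,7} 1  {6,7} 2
  3 to go: {1,3,6} 1  {2,4,6} 3  {2,4,7} 3  {3,4,6} 3  {3,6,7} 3  {4,5,7} 3  {4,6,7} 6  {5,6,7} 3
  4 to go: {0,1,3,6} 1  {1,3,4,6} 4  {1,3,6,7} 4  {2,3,4,6} 6  {2,4,5,7} 6  {2,4,6,7} 12  {3,4,6,7} 12  {3,5,6,7} 6  {4,5,6,7} 12
  5 to go: {0,1,3,4,6} 5  {0,1,3,6,7} 5  {1,2,3,4,6} 10  {1,3,4,6,7} 20  {1,3,5,6,7} 10  {2,3,4,6,7} 30  {2,4,5,6,7} 30  {3,4,5,6,7} 30
  6 to go: {0,1,2,3,4,6} 15  {0,1,3,4,6,7} 30  {0,1,3,5,6,7} 15  {1,2,3,4,6,7} 60  {1,3,4,5,6,7} 60  {2,3,4,5,6,7} 90
  if 0:z drops first: 210 orders
  if 2:b drops first: 105 orders
  if 5:c drops first: 105 orders
heap linearizations: 420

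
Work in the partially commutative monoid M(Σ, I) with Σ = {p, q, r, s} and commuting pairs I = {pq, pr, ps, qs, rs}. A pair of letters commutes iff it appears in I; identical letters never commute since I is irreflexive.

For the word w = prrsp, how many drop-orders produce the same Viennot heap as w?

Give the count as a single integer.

drop 0:p onto floor
drop 1:r onto floor
drop 2:r onto {1:r}
drop 3:s onto floor
drop 4:p onto {0:p}
ground layer = {0:p, 1:r, 3:s}
drop-orders for the pieces not yet dropped (sum over which currently-grounded one goes next):
  1 to go: {2} 1  {3} 1  {4} 1
  2 to go: {0,4} 1  {1,2} 1  {2,3} 2  {2,4} 2  {3,4} 2
  3 to go: {0,2,4} 3  {0,3,4} 3  {1,2,3} 3  {1,2,4} 3  {2,3,4} 6
  if 0:p drops first: 12 orders
  if 1:r drops first: 12 orders
  if 3:s drops first: 6 orders
heap linearizations: 30

30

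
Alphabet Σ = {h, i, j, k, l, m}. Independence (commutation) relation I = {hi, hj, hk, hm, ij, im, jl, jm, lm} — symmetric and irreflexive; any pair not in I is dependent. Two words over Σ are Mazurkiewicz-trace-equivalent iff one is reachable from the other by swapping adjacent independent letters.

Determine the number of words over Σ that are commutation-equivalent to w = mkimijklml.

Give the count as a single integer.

36

drop 0:m onto floor
drop 1:k onto {0:m}
drop 2:i onto {1:k}
drop 3:m onto {1:k}
drop 4:i onto {2:i}
drop 5:j onto {1:k}
drop 6:k onto {3:m, 4:i, 5:j}
drop 7:l onto {6:k}
drop 8:m onto {6:k}
drop 9:l onto {7:l}
ground layer = {0:m}
drop-orders for the pieces not yet dropped (sum over which currently-grounded one goes next):
  1 to go: {8} 1  {9} 1
  2 to go: {7,9} 1  {8,9} 2
  3 to go: {7,8,9} 3
  4 to go: {6,7,8,9} 3
  5 to go: {3,6,7,8,9} 3  {4,6,7,8,9} 3  {5,6,7,8,9} 3
  6 to go: {2,4,6,7,8,9} 3  {3,4,6,7,8,9} 6  {3,5,6,7,8,9} 6  {4,5,6,7,8,9} 6
  7 to go: {2,3,4,6,7,8,9} 9  {2,4,5,6,7,8,9} 9  {3,4,5,6,7,8,9} 18
  8 to go: {2,3,4,5,6,7,8,9} 36
  if 0:m drops first: 36 orders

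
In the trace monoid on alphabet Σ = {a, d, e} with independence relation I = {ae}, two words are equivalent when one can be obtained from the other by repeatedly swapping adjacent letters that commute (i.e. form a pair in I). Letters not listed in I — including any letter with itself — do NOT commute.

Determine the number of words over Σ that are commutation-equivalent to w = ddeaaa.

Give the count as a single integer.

#0=d has no predecessor
#1=d depends on [0:d]
#2=e depends on [1:d]
#3=a depends on [1:d]
#4=a depends on [3:a]
#5=a depends on [4:a]
sources: [0:d]
N(rest) = Σ N(rest − s) over sources s of rest; N(one piece) = 1:
  size 1 → [2]=1  [5]=1
  size 2 → [2,5]=2  [4,5]=1
  size 3 → [2,4,5]=3  [3,4,5]=1
  size 4 → [2,3,4,5]=4
  first=0(d) contributes 4

4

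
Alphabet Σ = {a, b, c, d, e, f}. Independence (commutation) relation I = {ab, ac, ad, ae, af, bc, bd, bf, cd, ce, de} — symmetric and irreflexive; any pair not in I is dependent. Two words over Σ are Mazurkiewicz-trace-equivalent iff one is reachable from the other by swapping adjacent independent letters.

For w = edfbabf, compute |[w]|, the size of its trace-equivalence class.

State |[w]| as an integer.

112

0(e) covers ∅
1(d) covers ∅
2(f) covers 0:e, 1:d
3(b) covers 0:e
4(a) covers ∅
5(b) covers 3:b
6(f) covers 2:f
floor of heap: 0:e, 1:d, 4:a
completions by unplaced set U, small U first (add the entries for U minus each lowest piece of U):
  |U|=1: {4}:1  {5}:1  {6}:1
  |U|=2: {2,6}:1  {3,5}:1  {4,5}:2  {4,6}:2  {5,6}:2
  |U|=3: {1,2,6}:1  {2,4,6}:3  {2,5,6}:3  {3,4,5}:3  {3,5,6}:3  {4,5,6}:6
  |U|=4: {1,2,4,6}:4  {1,2,5,6}:4  {2,3,5,6}:6  {2,4,5,6}:12  {3,4,5,6}:12
  |U|=5: {0,2,3,5,6}:6  {1,2,3,5,6}:10  {1,2,4,5,6}:20  {2,3,4,5,6}:30
  start at 0(e): 60
  start at 1(d): 36
  start at 4(a): 16
sum over floor = 112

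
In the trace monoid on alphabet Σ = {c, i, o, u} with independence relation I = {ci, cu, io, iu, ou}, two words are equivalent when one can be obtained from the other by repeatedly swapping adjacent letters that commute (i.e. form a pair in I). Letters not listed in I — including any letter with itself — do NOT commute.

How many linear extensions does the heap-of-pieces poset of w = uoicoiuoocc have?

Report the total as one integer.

1980

0(u) covers ∅
1(o) covers ∅
2(i) covers ∅
3(c) covers 1:o
4(o) covers 3:c
5(i) covers 2:i
6(u) covers 0:u
7(o) covers 4:o
8(o) covers 7:o
9(c) covers 8:o
10(c) covers 9:c
floor of heap: 0:u, 1:o, 2:i
completions by unplaced set U, small U first (add the entries for U minus each lowest piece of U):
  |U|=1: {5}:1  {6}:1  {10}:1
  |U|=2: {0,6}:1  {2,5}:1  {5,6}:2  {5,10}:2  {6,10}:2  {9,10}:1
  |U|=3: {0,5,6}:3  {0,6,10}:3  {2,5,6}:3  {2,5,10}:3  {5,6,10}:6  {5,9,10}:3  {6,9,10}:3  {8,9,10}:1
  |U|=4: {0,2,5,6}:6  {0,5,6,10}:12  {0,6,9,10}:6  {2,5,6,10}:12  {2,5,9,10}:6  {5,6,9,10}:12  {5,8,9,10}:4  {6,8,9,10}:4  {7,8,9,10}:1
  |U|=5: {0,2,5,6,10}:30  {0,5,6,9,10}:30  {0,6,8,9,10}:10  {2,5,6,9,10}:30  {2,5,8,9,10}:10  {4,7,8,9,10}:1  {5,6,8,9,10}:20  {5,7,8,9,10}:5  {6,7,8,9,10}:5
  |U|=6: {0,2,5,6,9,10}:90  {0,5,6,8,9,10}:60  {0,6,7,8,9,10}:15  {2,5,6,8,9,10}:60  {2,5,7,8,9,10}:15  {3,4,7,8,9,10}:1  {4,5,7,8,9,10}:6  {4,6,7,8,9,10}:6  {5,6,7,8,9,10}:30
  |U|=7: {0,2,5,6,8,9,10}:210  {0,4,6,7,8,9,10}:21  {0,5,6,7,8,9,10}:105  {1,3,4,7,8,9,10}:1  {2,4,5,7,8,9,10}:21  {2,5,6,7,8,9,10}:105  {3,4,5,7,8,9,10}:7  {3,4,6,7,8,9,10}:7  {4,5,6,7,8,9,10}:42
  |U|=8: {0,2,5,6,7,8,9,10}:420  {0,3,4,6,7,8,9,10}:28  {0,4,5,6,7,8,9,10}:168  {1,3,4,5,7,8,9,10}:8  {1,3,4,6,7,8,9,10}:8  {2,3,4,5,7,8,9,10}:28  {2,4,5,6,7,8,9,10}:168  {3,4,5,6,7,8,9,10}:56
  |U|=9: {0,1,3,4,6,7,8,9,10}:36  {0,2,4,5,6,7,8,9,10}:756  {0,3,4,5,6,7,8,9,10}:252  {1,2,3,4,5,7,8,9,10}:36  {1,3,4,5,6,7,8,9,10}:72  {2,3,4,5,6,7,8,9,10}:252
  start at 0(u): 360
  start at 1(o): 1260
  start at 2(i): 360
sum over floor = 1980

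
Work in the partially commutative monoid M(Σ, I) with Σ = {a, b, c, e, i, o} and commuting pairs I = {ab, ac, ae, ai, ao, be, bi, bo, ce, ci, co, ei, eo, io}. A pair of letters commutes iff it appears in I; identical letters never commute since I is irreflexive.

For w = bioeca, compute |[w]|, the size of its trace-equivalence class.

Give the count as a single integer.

360

#0=b has no predecessor
#1=i has no predecessor
#2=o has no predecessor
#3=e has no predecessor
#4=c depends on [0:b]
#5=a has no predecessor
sources: [0:b, 1:i, 2:o, 3:e, 5:a]
N(rest) = Σ N(rest − s) over sources s of rest; N(one piece) = 1:
  size 1 → [1]=1  [2]=1  [3]=1  [4]=1  [5]=1
  size 2 → [0,4]=1  [1,2]=2  [1,3]=2  [1,4]=2  [1,5]=2  [2,3]=2  [2,4]=2  [2,5]=2  [3,4]=2  [3,5]=2  [4,5]=2
  size 3 → [0,1,4]=3  [0,2,4]=3  [0,3,4]=3  [0,4,5]=3  [1,2,3]=6  [1,2,4]=6  [1,2,5]=6  [1,3,4]=6  [1,3,5]=6  [1,4,5]=6  [2,3,4]=6  [2,3,5]=6  [2,4,5]=6  [3,4,5]=6
  size 4 → [0,1,2,4]=12  [0,1,3,4]=12  [0,1,4,5]=12  [0,2,3,4]=12  [0,2,4,5]=12  [0,3,4,5]=12  [1,2,3,4]=24  [1,2,3,5]=24  [1,2,4,5]=24  [1,3,4,5]=24  [2,3,4,5]=24
  first=0(b) contributes 120
  first=1(i) contributes 60
  first=2(o) contributes 60
  first=3(e) contributes 60
  first=5(a) contributes 60
|[w]| = 360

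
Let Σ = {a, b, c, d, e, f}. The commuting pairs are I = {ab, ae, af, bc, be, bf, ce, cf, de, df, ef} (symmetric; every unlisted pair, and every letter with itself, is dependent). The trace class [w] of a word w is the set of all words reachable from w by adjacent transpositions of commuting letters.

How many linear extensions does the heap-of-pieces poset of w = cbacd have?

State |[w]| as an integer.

piece 0:c — minimal
piece 1:b — minimal
piece 2:a rests on {0:c}
piece 3:c rests on {2:a}
piece 4:d rests on {1:b, 3:c}
minimal pieces: {0:c, 1:b}
ways to finish when only these pieces remain (= sum over removing one remaining piece with nothing left below it):
  1 left: {4}→1
  2 left: {1,4}→1  {3,4}→1
  3 left: {1,3,4}→2  {2,3,4}→1
  placing 0:c first → 3 extensions
  placing 1:b first → 1 extensions
total linear extensions = 4

4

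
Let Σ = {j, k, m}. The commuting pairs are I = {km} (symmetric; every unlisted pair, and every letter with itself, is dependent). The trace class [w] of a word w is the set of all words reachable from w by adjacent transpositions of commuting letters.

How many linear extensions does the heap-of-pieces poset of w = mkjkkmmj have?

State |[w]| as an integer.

12

#0=m has no predecessor
#1=k has no predecessor
#2=j depends on [0:m, 1:k]
#3=k depends on [2:j]
#4=k depends on [3:k]
#5=m depends on [2:j]
#6=m depends on [5:m]
#7=j depends on [4:k, 6:m]
sources: [0:m, 1:k]
N(rest) = Σ N(rest − s) over sources s of rest; N(one piece) = 1:
  size 1 → [7]=1
  size 2 → [4,7]=1  [6,7]=1
  size 3 → [3,4,7]=1  [4,6,7]=2  [5,6,7]=1
  size 4 → [3,4,6,7]=3  [4,5,6,7]=3
  size 5 → [3,4,5,6,7]=6
  size 6 → [2,3,4,5,6,7]=6
  first=0(m) contributes 6
  first=1(k) contributes 6
|[w]| = 12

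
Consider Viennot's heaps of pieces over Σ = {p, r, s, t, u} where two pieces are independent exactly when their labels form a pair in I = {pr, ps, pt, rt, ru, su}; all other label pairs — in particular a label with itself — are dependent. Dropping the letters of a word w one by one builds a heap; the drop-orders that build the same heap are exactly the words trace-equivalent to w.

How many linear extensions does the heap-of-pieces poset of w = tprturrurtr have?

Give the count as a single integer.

1386

drop 0:t onto floor
drop 1:p onto floor
drop 2:r onto floor
drop 3:t onto {0:t}
drop 4:u onto {1:p, 3:t}
drop 5:r onto {2:r}
drop 6:r onto {5:r}
drop 7:u onto {4:u}
drop 8:r onto {6:r}
drop 9:t onto {7:u}
drop 10:r onto {8:r}
ground layer = {0:t, 1:p, 2:r}
drop-orders for the pieces not yet dropped (sum over which currently-grounded one goes next):
  1 to go: {9} 1  {10} 1
  2 to go: {7,9} 1  {8,10} 1  {9,10} 2
  3 to go: {4,7,9} 1  {6,8,10} 1  {7,9,10} 3  {8,9,10} 3
  4 to go: {1,4,7,9} 1  {3,4,7,9} 1  {4,7,9,10} 4  {5,6,8,10} 1  {6,8,9,10} 4  {7,8,9,10} 6
  5 to go: {0,3,4,7,9} 1  {1,3,4,7,9} 2  {1,4,7,9,10} 5  {2,5,6,8,10} 1  {3,4,7,9,10} 5  {4,7,8,9,10} 10  {5,6,8,9,10} 5  {6,7,8,9,10} 10
  6 to go: {0,1,3,4,7,9} 3  {0,3,4,7,9,10} 6  {1,3,4,7,9,10} 12  {1,4,7,8,9,10} 15  {2,5,6,8,9,10} 6  {3,4,7,8,9,10} 15  {4,6,7,8,9,10} 20  {5,6,7,8,9,10} 15
  7 to go: {0,1,3,4,7,9,10} 21  {0,3,4,7,8,9,10} 21  {1,3,4,7,8,9,10} 42  {1,4,6,7,8,9,10} 35  {2,5,6,7,8,9,10} 21  {3,4,6,7,8,9,10} 35  {4,5,6,7,8,9,10} 35
  8 to go: {0,1,3,4,7,8,9,10} 84  {0,3,4,6,7,8,9,10} 56  {1,3,4,6,7,8,9,10} 112  {1,4,5,6,7,8,9,10} 70  {2,4,5,6,7,8,9,10} 56  {3,4,5,6,7,8,9,10} 70
  9 to go: {0,1,3,4,6,7,8,9,10} 252  {0,3,4,5,6,7,8,9,10} 126  {1,2,4,5,6,7,8,9,10} 126  {1,3,4,5,6,7,8,9,10} 252  {2,3,4,5,6,7,8,9,10} 126
  if 0:t drops first: 504 orders
  if 1:p drops first: 252 orders
  if 2:r drops first: 630 orders
heap linearizations: 1386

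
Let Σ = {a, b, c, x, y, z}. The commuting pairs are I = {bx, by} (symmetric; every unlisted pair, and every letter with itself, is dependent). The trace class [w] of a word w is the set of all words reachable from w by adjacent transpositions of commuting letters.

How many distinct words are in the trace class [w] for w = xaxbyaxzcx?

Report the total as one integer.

3

0(x) covers ∅
1(a) covers 0:x
2(x) covers 1:a
3(b) covers 1:a
4(y) covers 2:x
5(a) covers 3:b, 4:y
6(x) covers 5:a
7(z) covers 6:x
8(c) covers 7:z
9(x) covers 8:c
floor of heap: 0:x
completions by unplaced set U, small U first (add the entries for U minus each lowest piece of U):
  |U|=1: {9}:1
  |U|=2: {8,9}:1
  |U|=3: {7,8,9}:1
  |U|=4: {6,7,8,9}:1
  |U|=5: {5,6,7,8,9}:1
  |U|=6: {3,5,6,7,8,9}:1  {4,5,6,7,8,9}:1
  |U|=7: {2,4,5,6,7,8,9}:1  {3,4,5,6,7,8,9}:2
  |U|=8: {2,3,4,5,6,7,8,9}:3
  start at 0(x): 3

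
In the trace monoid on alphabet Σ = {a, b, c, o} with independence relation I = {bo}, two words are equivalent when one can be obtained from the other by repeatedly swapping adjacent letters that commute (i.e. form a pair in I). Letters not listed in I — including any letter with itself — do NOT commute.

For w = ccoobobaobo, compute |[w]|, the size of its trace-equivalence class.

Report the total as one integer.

30

#0=c has no predecessor
#1=c depends on [0:c]
#2=o depends on [1:c]
#3=o depends on [2:o]
#4=b depends on [1:c]
#5=o depends on [3:o]
#6=b depends on [4:b]
#7=a depends on [5:o, 6:b]
#8=o depends on [7:a]
#9=b depends on [7:a]
#10=o depends on [8:o]
sources: [0:c]
N(rest) = Σ N(rest − s) over sources s of rest; N(one piece) = 1:
  size 1 → [9]=1  [10]=1
  size 2 → [8,10]=1  [9,10]=2
  size 3 → [8,9,10]=3
  size 4 → [7,8,9,10]=3
  size 5 → [5,7,8,9,10]=3  [6,7,8,9,10]=3
  size 6 → [3,5,7,8,9,10]=3  [4,6,7,8,9,10]=3  [5,6,7,8,9,10]=6
  size 7 → [2,3,5,7,8,9,10]=3  [3,5,6,7,8,9,10]=9  [4,5,6,7,8,9,10]=9
  size 8 → [2,3,5,6,7,8,9,10]=12  [3,4,5,6,7,8,9,10]=18
  size 9 → [2,3,4,5,6,7,8,9,10]=30
  first=0(c) contributes 30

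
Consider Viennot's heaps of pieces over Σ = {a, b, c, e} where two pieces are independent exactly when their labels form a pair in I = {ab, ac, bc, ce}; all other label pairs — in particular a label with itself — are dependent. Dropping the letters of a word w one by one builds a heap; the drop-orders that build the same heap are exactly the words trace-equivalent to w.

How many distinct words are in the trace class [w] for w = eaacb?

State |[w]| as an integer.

15

drop 0:e onto floor
drop 1:a onto {0:e}
drop 2:a onto {1:a}
drop 3:c onto floor
drop 4:b onto {0:e}
ground layer = {0:e, 3:c}
drop-orders for the pieces not yet dropped (sum over which currently-grounded one goes next):
  1 to go: {2} 1  {3} 1  {4} 1
  2 to go: {1,2} 1  {2,3} 2  {2,4} 2  {3,4} 2
  3 to go: {1,2,3} 3  {1,2,4} 3  {2,3,4} 6
  if 0:e drops first: 12 orders
  if 3:c drops first: 3 orders
heap linearizations: 15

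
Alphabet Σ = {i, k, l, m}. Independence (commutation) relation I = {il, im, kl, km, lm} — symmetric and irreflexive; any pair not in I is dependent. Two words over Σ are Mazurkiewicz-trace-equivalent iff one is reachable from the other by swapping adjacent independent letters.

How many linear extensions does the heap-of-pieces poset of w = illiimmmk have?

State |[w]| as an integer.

1260

#0=i has no predecessor
#1=l has no predecessor
#2=l depends on [1:l]
#3=i depends on [0:i]
#4=i depends on [3:i]
#5=m has no predecessor
#6=m depends on [5:m]
#7=m depends on [6:m]
#8=k depends on [4:i]
sources: [0:i, 1:l, 5:m]
N(rest) = Σ N(rest − s) over sources s of rest; N(one piece) = 1:
  size 1 → [2]=1  [7]=1  [8]=1
  size 2 → [1,2]=1  [2,7]=2  [2,8]=2  [4,8]=1  [6,7]=1  [7,8]=2
  size 3 → [1,2,7]=3  [1,2,8]=3  [2,4,8]=3  [2,6,7]=3  [2,7,8]=6  [3,4,8]=1  [4,7,8]=3  [5,6,7]=1  [6,7,8]=3
  size 4 → [0,3,4,8]=1  [1,2,4,8]=6  [1,2,6,7]=6  [1,2,7,8]=12  [2,3,4,8]=4  [2,4,7,8]=12  [2,5,6,7]=4  [2,6,7,8]=12  [3,4,7,8]=4  [4,6,7,8]=6  [5,6,7,8]=4
  size 5 → [0,2,3,4,8]=5  [0,3,4,7,8]=5  [1,2,3,4,8]=10  [1,2,4,7,8]=30  [1,2,5,6,7]=10  [1,2,6,7,8]=30  [2,3,4,7,8]=20  [2,4,6,7,8]=30  [2,5,6,7,8]=20  [3,4,6,7,8]=10  [4,5,6,7,8]=10
  size 6 → [0,1,2,3,4,8]=15  [0,2,3,4,7,8]=30  [0,3,4,6,7,8]=15  [1,2,3,4,7,8]=60  [1,2,4,6,7,8]=90  [1,2,5,6,7,8]=60  [2,3,4,6,7,8]=60  [2,4,5,6,7,8]=60  [3,4,5,6,7,8]=20
  size 7 → [0,1,2,3,4,7,8]=105  [0,2,3,4,6,7,8]=105  [0,3,4,5,6,7,8]=35  [1,2,3,4,6,7,8]=210  [1,2,4,5,6,7,8]=210  [2,3,4,5,6,7,8]=140
  first=0(i) contributes 560
  first=1(l) contributes 280
  first=5(m) contributes 420
|[w]| = 1260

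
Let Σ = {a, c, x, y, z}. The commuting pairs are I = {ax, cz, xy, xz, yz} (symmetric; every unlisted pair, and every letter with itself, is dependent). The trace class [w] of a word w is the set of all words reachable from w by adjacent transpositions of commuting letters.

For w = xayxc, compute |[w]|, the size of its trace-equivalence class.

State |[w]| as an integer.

drop 0:x onto floor
drop 1:a onto floor
drop 2:y onto {1:a}
drop 3:x onto {0:x}
drop 4:c onto {2:y, 3:x}
ground layer = {0:x, 1:a}
drop-orders for the pieces not yet dropped (sum over which currently-grounded one goes next):
  1 to go: {4} 1
  2 to go: {2,4} 1  {3,4} 1
  3 to go: {0,3,4} 1  {1,2,4} 1  {2,3,4} 2
  if 0:x drops first: 3 orders
  if 1:a drops first: 3 orders
heap linearizations: 6

6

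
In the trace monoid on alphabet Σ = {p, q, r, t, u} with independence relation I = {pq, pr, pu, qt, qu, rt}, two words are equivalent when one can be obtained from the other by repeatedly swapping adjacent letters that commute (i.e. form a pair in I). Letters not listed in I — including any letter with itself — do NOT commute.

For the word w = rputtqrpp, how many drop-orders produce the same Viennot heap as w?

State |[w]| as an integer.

drop 0:r onto floor
drop 1:p onto floor
drop 2:u onto {0:r}
drop 3:t onto {1:p, 2:u}
drop 4:t onto {3:t}
drop 5:q onto {0:r}
drop 6:r onto {2:u, 5:q}
drop 7:p onto {4:t}
drop 8:p onto {7:p}
ground layer = {0:r, 1:p}
drop-orders for the pieces not yet dropped (sum over which currently-grounded one goes next):
  1 to go: {6} 1  {8} 1
  2 to go: {5,6} 1  {6,8} 2  {7,8} 1
  3 to go: {4,7,8} 1  {5,6,8} 3  {6,7,8} 3
  4 to go: {3,4,7,8} 1  {4,6,7,8} 4  {5,6,7,8} 6
  5 to go: {1,3,4,7,8} 1  {3,4,6,7,8} 5  {4,5,6,7,8} 10
  6 to go: {1,3,4,6,7,8} 6  {2,3,4,6,7,8} 5  {3,4,5,6,7,8} 15
  7 to go: {1,2,3,4,6,7,8} 11  {1,3,4,5,6,7,8} 21  {2,3,4,5,6,7,8} 20
  if 0:r drops first: 52 orders
  if 1:p drops first: 20 orders
heap linearizations: 72

72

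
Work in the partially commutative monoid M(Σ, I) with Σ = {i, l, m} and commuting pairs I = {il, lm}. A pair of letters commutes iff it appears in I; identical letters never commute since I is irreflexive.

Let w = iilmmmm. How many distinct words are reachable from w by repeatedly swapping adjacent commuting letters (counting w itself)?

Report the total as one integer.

7

#0=i has no predecessor
#1=i depends on [0:i]
#2=l has no predecessor
#3=m depends on [1:i]
#4=m depends on [3:m]
#5=m depends on [4:m]
#6=m depends on [5:m]
sources: [0:i, 2:l]
N(rest) = Σ N(rest − s) over sources s of rest; N(one piece) = 1:
  size 1 → [2]=1  [6]=1
  size 2 → [2,6]=2  [5,6]=1
  size 3 → [2,5,6]=3  [4,5,6]=1
  size 4 → [2,4,5,6]=4  [3,4,5,6]=1
  size 5 → [1,3,4,5,6]=1  [2,3,4,5,6]=5
  first=0(i) contributes 6
  first=2(l) contributes 1
|[w]| = 7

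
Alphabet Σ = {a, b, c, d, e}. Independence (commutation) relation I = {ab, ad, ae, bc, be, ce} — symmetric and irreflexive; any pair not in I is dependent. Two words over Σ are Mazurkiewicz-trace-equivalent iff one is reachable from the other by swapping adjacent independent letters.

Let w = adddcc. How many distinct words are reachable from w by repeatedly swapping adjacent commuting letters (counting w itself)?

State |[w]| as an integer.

#0=a has no predecessor
#1=d has no predecessor
#2=d depends on [1:d]
#3=d depends on [2:d]
#4=c depends on [0:a, 3:d]
#5=c depends on [4:c]
sources: [0:a, 1:d]
N(rest) = Σ N(rest − s) over sources s of rest; N(one piece) = 1:
  size 1 → [5]=1
  size 2 → [4,5]=1
  size 3 → [0,4,5]=1  [3,4,5]=1
  size 4 → [0,3,4,5]=2  [2,3,4,5]=1
  first=0(a) contributes 1
  first=1(d) contributes 3
|[w]| = 4

4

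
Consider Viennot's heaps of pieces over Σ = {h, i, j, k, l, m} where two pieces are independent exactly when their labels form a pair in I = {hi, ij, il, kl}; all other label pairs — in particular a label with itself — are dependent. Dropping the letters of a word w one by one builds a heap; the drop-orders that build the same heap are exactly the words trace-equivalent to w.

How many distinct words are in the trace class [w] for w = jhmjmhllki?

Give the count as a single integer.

#0=j has no predecessor
#1=h depends on [0:j]
#2=m depends on [1:h]
#3=j depends on [2:m]
#4=m depends on [3:j]
#5=h depends on [4:m]
#6=l depends on [5:h]
#7=l depends on [6:l]
#8=k depends on [5:h]
#9=i depends on [8:k]
sources: [0:j]
N(rest) = Σ N(rest − s) over sources s of rest; N(one piece) = 1:
  size 1 → [7]=1  [9]=1
  size 2 → [6,7]=1  [7,9]=2  [8,9]=1
  size 3 → [6,7,9]=3  [7,8,9]=3
  size 4 → [6,7,8,9]=6
  size 5 → [5,6,7,8,9]=6
  size 6 → [4,5,6,7,8,9]=6
  size 7 → [3,4,5,6,7,8,9]=6
  size 8 → [2,3,4,5,6,7,8,9]=6
  first=0(j) contributes 6

6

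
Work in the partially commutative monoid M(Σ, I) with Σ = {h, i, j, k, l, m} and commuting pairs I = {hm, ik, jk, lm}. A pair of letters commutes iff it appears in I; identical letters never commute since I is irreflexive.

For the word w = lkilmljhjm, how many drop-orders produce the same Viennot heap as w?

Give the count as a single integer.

6

0(l) covers ∅
1(k) covers 0:l
2(i) covers 0:l
3(l) covers 1:k, 2:i
4(m) covers 1:k, 2:i
5(l) covers 3:l
6(j) covers 4:m, 5:l
7(h) covers 6:j
8(j) covers 7:h
9(m) covers 8:j
floor of heap: 0:l
completions by unplaced set U, small U first (add the entries for U minus each lowest piece of U):
  |U|=1: {9}:1
  |U|=2: {8,9}:1
  |U|=3: {7,8,9}:1
  |U|=4: {6,7,8,9}:1
  |U|=5: {4,6,7,8,9}:1  {5,6,7,8,9}:1
  |U|=6: {3,5,6,7,8,9}:1  {4,5,6,7,8,9}:2
  |U|=7: {3,4,5,6,7,8,9}:3
  |U|=8: {1,3,4,5,6,7,8,9}:3  {2,3,4,5,6,7,8,9}:3
  start at 0(l): 6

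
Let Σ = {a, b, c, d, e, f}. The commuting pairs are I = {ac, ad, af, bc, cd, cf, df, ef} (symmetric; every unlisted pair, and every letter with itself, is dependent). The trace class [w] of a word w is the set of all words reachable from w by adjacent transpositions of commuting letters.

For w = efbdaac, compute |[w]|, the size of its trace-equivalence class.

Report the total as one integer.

piece 0:e — minimal
piece 1:f — minimal
piece 2:b rests on {0:e, 1:f}
piece 3:d rests on {2:b}
piece 4:a rests on {2:b}
piece 5:a rests on {4:a}
piece 6:c rests on {0:e}
minimal pieces: {0:e, 1:f}
ways to finish when only these pieces remain (= sum over removing one remaining piece with nothing left below it):
  1 left: {3}→1  {5}→1  {6}→1
  2 left: {3,5}→2  {3,6}→2  {4,5}→1  {5,6}→2
  3 left: {3,4,5}→3  {3,5,6}→6  {4,5,6}→3
  4 left: {2,3,4,5}→3  {3,4,5,6}→12
  5 left: {1,2,3,4,5}→3  {2,3,4,5,6}→15
  placing 0:e first → 18 extensions
  placing 1:f first → 15 extensions
total linear extensions = 33

33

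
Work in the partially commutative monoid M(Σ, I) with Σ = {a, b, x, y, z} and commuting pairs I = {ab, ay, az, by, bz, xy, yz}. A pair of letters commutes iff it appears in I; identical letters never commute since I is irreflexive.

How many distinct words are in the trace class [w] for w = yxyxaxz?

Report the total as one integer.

#0=y has no predecessor
#1=x has no predecessor
#2=y depends on [0:y]
#3=x depends on [1:x]
#4=a depends on [3:x]
#5=x depends on [4:a]
#6=z depends on [5:x]
sources: [0:y, 1:x]
N(rest) = Σ N(rest − s) over sources s of rest; N(one piece) = 1:
  size 1 → [2]=1  [6]=1
  size 2 → [0,2]=1  [2,6]=2  [5,6]=1
  size 3 → [0,2,6]=3  [2,5,6]=3  [4,5,6]=1
  size 4 → [0,2,5,6]=6  [2,4,5,6]=4  [3,4,5,6]=1
  size 5 → [0,2,4,5,6]=10  [1,3,4,5,6]=1  [2,3,4,5,6]=5
  first=0(y) contributes 6
  first=1(x) contributes 15
|[w]| = 21

21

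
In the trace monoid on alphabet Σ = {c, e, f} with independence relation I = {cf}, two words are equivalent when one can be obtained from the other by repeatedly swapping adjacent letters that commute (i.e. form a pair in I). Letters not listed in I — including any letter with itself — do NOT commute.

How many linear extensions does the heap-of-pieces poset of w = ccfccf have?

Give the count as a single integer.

15

drop 0:c onto floor
drop 1:c onto {0:c}
drop 2:f onto floor
drop 3:c onto {1:c}
drop 4:c onto {3:c}
drop 5:f onto {2:f}
ground layer = {0:c, 2:f}
drop-orders for the pieces not yet dropped (sum over which currently-grounded one goes next):
  1 to go: {4} 1  {5} 1
  2 to go: {2,5} 1  {3,4} 1  {4,5} 2
  3 to go: {1,3,4} 1  {2,4,5} 3  {3,4,5} 3
  4 to go: {0,1,3,4} 1  {1,3,4,5} 4  {2,3,4,5} 6
  if 0:c drops first: 10 orders
  if 2:f drops first: 5 orders
heap linearizations: 15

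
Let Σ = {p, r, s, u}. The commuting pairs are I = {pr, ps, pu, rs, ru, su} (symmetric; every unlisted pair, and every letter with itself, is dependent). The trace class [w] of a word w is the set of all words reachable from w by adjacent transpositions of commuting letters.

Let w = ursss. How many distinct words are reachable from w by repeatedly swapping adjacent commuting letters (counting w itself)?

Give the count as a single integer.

drop 0:u onto floor
drop 1:r onto floor
drop 2:s onto floor
drop 3:s onto {2:s}
drop 4:s onto {3:s}
ground layer = {0:u, 1:r, 2:s}
drop-orders for the pieces not yet dropped (sum over which currently-grounded one goes next):
  1 to go: {0} 1  {1} 1  {4} 1
  2 to go: {0,1} 2  {0,4} 2  {1,4} 2  {3,4} 1
  3 to go: {0,1,4} 6  {0,3,4} 3  {1,3,4} 3  {2,3,4} 1
  if 0:u drops first: 4 orders
  if 1:r drops first: 4 orders
  if 2:s drops first: 12 orders
heap linearizations: 20

20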